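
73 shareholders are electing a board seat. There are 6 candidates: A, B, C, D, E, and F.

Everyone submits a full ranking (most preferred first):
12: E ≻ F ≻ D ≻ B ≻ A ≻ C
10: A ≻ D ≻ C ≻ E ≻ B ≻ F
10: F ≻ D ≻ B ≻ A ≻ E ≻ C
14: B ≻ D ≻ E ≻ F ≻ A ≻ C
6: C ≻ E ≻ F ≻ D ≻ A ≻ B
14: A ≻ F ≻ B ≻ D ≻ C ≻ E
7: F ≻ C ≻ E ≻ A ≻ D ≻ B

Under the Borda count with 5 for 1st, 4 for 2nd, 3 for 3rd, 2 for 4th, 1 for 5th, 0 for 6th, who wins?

A: 12×1 + 10×5 + 10×2 + 14×1 + 6×1 + 14×5 + 7×2 = 186
B: 12×2 + 10×1 + 10×3 + 14×5 + 6×0 + 14×3 + 7×0 = 176
C: 12×0 + 10×3 + 10×0 + 14×0 + 6×5 + 14×1 + 7×4 = 102
D: 12×3 + 10×4 + 10×4 + 14×4 + 6×2 + 14×2 + 7×1 = 219
E: 12×5 + 10×2 + 10×1 + 14×3 + 6×4 + 14×0 + 7×3 = 177
F: 12×4 + 10×0 + 10×5 + 14×2 + 6×3 + 14×4 + 7×5 = 235

F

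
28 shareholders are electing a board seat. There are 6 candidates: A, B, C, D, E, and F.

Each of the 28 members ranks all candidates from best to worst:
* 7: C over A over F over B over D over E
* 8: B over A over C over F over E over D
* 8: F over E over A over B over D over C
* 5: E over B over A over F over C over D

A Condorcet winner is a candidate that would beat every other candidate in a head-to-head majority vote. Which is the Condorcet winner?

A vs B: 15–13
A vs C: 21–7
A vs D: 28–0
A vs E: 15–13
A vs F: 20–8
A beats every other candidate.

A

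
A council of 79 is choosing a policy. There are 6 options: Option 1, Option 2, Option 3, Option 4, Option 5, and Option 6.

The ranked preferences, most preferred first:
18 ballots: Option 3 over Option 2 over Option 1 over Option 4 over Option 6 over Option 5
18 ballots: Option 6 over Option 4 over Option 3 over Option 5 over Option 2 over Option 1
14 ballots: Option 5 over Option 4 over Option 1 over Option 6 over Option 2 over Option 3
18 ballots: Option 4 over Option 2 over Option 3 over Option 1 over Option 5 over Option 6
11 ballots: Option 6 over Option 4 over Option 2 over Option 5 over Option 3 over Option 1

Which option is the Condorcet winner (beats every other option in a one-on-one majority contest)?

Option 4

Option 4 vs Option 1: 61–18
Option 4 vs Option 2: 61–18
Option 4 vs Option 3: 61–18
Option 4 vs Option 5: 65–14
Option 4 vs Option 6: 50–29
Option 4 beats every other option.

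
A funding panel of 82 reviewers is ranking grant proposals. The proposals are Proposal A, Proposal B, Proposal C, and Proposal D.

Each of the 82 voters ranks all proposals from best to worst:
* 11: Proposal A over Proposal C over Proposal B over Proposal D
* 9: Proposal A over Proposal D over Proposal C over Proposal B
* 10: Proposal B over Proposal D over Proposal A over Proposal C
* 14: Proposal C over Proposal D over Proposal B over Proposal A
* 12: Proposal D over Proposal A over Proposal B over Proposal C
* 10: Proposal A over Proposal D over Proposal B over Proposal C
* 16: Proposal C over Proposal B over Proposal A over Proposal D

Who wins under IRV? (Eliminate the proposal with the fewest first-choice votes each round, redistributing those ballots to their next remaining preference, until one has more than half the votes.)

Round 1: Proposal A 30, Proposal B 10, Proposal C 30, Proposal D 12. Proposal B eliminated.
Round 2: Proposal A 30, Proposal C 30, Proposal D 22. Proposal D eliminated.
Round 3: Proposal A 52, Proposal C 30. Proposal A has a majority (≥42).

Proposal A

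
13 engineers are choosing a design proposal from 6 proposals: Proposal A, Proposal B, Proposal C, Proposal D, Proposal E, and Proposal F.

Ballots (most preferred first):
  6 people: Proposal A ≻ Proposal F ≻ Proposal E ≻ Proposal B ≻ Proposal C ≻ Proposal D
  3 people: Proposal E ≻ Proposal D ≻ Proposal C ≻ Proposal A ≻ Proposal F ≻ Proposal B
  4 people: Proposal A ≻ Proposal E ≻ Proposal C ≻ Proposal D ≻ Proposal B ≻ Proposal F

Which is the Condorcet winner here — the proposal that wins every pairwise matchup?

Proposal A

Proposal A vs Proposal B: 13–0
Proposal A vs Proposal C: 10–3
Proposal A vs Proposal D: 10–3
Proposal A vs Proposal E: 10–3
Proposal A vs Proposal F: 13–0
Proposal A beats every other proposal.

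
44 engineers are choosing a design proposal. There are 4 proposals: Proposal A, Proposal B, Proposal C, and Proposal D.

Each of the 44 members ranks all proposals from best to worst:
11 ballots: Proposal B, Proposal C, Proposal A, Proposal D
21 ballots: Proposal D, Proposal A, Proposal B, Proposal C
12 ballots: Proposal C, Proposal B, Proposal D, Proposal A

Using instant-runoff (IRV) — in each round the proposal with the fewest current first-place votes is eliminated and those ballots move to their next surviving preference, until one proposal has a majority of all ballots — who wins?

Round 1: Proposal A 0, Proposal B 11, Proposal C 12, Proposal D 21. Proposal A eliminated.
Round 2: Proposal B 11, Proposal C 12, Proposal D 21. Proposal B eliminated.
Round 3: Proposal C 23, Proposal D 21. Proposal C has a majority (≥23).

Proposal C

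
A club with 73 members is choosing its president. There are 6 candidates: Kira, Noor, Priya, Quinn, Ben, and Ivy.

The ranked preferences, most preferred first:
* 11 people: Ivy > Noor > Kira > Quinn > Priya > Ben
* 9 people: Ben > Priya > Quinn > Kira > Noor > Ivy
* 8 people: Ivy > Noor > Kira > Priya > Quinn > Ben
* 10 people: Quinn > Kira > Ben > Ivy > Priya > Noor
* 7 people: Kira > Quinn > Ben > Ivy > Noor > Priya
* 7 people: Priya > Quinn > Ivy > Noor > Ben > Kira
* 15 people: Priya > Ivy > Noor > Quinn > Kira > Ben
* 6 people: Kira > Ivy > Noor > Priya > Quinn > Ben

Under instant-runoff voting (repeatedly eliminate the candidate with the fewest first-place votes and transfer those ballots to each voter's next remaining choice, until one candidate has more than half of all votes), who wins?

Kira

Round 1: Kira 13, Noor 0, Priya 22, Quinn 10, Ben 9, Ivy 19. Noor eliminated.
Round 2: Kira 13, Priya 22, Quinn 10, Ben 9, Ivy 19. Ben eliminated.
Round 3: Kira 13, Priya 31, Quinn 10, Ivy 19. Quinn eliminated.
Round 4: Kira 23, Priya 31, Ivy 19. Ivy eliminated.
Round 5: Kira 42, Priya 31. Kira has a majority (≥37).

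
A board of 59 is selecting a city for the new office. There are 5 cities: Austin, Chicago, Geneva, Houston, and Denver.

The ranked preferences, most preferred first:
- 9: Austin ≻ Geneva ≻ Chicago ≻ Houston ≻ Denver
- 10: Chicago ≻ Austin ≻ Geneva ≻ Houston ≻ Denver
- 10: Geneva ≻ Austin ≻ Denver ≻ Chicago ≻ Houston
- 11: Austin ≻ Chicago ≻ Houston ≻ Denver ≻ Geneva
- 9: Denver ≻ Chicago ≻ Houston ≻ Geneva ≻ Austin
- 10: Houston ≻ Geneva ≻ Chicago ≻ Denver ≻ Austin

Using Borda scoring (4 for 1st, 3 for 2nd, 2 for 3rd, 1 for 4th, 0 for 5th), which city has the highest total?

Chicago

Austin: 9×4 + 10×3 + 10×3 + 11×4 + 9×0 + 10×0 = 140
Chicago: 9×2 + 10×4 + 10×1 + 11×3 + 9×3 + 10×2 = 148
Geneva: 9×3 + 10×2 + 10×4 + 11×0 + 9×1 + 10×3 = 126
Houston: 9×1 + 10×1 + 10×0 + 11×2 + 9×2 + 10×4 = 99
Denver: 9×0 + 10×0 + 10×2 + 11×1 + 9×4 + 10×1 = 77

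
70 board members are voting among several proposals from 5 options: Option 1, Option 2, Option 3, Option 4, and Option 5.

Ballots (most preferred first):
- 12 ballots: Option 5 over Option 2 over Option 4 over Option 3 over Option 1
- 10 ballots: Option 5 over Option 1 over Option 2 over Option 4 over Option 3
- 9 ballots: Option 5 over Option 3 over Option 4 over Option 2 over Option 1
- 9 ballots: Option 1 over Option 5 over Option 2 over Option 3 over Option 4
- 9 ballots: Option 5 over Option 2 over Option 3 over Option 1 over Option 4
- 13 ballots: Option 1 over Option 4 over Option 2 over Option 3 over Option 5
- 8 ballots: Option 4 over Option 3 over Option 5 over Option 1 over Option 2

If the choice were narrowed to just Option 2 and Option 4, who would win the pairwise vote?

Option 2

Option 2 is ranked above Option 4 on 40 ballots; Option 4 above Option 2 on 30.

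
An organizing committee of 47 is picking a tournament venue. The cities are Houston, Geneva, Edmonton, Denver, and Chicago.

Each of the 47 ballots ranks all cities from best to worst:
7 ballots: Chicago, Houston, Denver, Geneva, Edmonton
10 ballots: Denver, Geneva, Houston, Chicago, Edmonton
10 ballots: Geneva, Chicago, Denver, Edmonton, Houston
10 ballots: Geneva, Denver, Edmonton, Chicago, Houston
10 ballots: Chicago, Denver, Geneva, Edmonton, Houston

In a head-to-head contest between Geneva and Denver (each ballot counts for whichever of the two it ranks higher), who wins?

Denver

Geneva is ranked above Denver on 20 ballots; Denver above Geneva on 27.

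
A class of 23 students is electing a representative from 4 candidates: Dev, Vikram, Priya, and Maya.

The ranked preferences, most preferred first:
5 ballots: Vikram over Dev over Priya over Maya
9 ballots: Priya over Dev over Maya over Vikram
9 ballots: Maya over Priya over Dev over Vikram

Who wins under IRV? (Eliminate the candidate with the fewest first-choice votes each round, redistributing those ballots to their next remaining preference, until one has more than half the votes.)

Priya

Round 1: Dev 0, Vikram 5, Priya 9, Maya 9. Dev eliminated.
Round 2: Vikram 5, Priya 9, Maya 9. Vikram eliminated.
Round 3: Priya 14, Maya 9. Priya has a majority (≥12).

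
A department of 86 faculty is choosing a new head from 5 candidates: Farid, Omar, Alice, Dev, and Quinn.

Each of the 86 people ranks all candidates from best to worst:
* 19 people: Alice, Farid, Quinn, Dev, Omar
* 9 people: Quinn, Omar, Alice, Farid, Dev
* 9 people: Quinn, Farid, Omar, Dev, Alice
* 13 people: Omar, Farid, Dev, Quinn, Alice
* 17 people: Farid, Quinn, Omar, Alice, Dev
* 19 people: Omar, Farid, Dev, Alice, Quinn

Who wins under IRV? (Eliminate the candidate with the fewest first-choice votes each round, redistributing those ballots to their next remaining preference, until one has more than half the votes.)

Quinn

Round 1: Farid 17, Omar 32, Alice 19, Dev 0, Quinn 18. Dev eliminated.
Round 2: Farid 17, Omar 32, Alice 19, Quinn 18. Farid eliminated.
Round 3: Omar 32, Alice 19, Quinn 35. Alice eliminated.
Round 4: Omar 32, Quinn 54. Quinn has a majority (≥44).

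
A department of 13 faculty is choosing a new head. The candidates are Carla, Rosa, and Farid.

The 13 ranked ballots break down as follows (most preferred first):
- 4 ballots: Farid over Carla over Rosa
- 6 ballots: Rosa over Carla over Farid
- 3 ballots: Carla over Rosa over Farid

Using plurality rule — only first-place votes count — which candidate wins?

First-place votes: Carla 3, Rosa 6, Farid 4.

Rosa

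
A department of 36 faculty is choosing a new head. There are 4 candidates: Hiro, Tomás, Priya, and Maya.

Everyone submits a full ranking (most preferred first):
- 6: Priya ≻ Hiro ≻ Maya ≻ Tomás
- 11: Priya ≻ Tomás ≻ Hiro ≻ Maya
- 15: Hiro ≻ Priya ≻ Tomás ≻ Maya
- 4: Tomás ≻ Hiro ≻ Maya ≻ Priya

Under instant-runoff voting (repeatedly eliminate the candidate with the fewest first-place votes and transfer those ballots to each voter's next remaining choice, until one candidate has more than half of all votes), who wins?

Hiro

Round 1: Hiro 15, Tomás 4, Priya 17, Maya 0. Maya eliminated.
Round 2: Hiro 15, Tomás 4, Priya 17. Tomás eliminated.
Round 3: Hiro 19, Priya 17. Hiro has a majority (≥19).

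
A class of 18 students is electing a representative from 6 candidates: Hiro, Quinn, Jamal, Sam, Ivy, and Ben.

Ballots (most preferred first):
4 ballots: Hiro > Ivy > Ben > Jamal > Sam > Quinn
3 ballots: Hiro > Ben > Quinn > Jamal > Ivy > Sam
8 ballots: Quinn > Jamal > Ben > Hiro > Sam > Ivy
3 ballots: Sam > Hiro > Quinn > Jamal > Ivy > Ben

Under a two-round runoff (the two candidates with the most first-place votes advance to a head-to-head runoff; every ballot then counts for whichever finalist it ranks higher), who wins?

Round 1 first-place votes: Hiro 7, Quinn 8, Jamal 0, Sam 3, Ivy 0, Ben 0. Quinn and Hiro advance.
Runoff: Quinn is ranked above Hiro on 8 ballots, Hiro above Quinn on 10.

Hiro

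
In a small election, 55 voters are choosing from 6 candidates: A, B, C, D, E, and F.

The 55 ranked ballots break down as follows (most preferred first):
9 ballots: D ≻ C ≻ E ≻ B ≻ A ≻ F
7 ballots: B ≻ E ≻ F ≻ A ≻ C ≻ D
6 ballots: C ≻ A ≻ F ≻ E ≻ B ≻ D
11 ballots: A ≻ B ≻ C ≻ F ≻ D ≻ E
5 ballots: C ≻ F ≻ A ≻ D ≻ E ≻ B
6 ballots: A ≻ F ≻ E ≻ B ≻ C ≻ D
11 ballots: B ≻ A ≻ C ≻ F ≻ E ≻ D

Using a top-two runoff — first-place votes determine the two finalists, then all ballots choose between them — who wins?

Round 1 first-place votes: A 17, B 18, C 11, D 9, E 0, F 0. B and A advance.
Runoff: B is ranked above A on 27 ballots, A above B on 28.

A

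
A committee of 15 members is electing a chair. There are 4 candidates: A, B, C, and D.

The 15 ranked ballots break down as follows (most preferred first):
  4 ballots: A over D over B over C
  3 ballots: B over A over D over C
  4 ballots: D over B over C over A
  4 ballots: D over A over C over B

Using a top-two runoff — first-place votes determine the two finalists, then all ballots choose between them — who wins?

D

Round 1 first-place votes: A 4, B 3, C 0, D 8. D and A advance.
Runoff: D is ranked above A on 8 ballots, A above D on 7.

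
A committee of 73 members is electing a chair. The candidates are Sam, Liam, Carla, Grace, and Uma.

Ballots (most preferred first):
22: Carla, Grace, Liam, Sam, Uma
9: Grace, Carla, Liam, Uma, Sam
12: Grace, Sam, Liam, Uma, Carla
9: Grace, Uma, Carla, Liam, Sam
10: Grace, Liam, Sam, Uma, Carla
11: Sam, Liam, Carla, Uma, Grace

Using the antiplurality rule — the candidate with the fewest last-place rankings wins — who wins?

Last-place votes: Sam 18, Liam 0, Carla 22, Grace 11, Uma 22.

Liam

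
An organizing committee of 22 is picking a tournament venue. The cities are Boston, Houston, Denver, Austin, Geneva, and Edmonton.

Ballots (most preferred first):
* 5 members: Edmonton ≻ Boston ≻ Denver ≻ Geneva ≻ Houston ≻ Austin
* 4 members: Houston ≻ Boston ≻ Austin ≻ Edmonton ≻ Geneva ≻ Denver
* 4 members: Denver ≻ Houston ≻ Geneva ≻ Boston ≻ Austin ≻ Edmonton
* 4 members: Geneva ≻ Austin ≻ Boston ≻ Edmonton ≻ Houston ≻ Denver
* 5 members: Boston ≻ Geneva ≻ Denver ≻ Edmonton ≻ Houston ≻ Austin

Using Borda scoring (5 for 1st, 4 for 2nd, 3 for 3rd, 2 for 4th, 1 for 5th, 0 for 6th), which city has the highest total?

Boston: 5×4 + 4×4 + 4×2 + 4×3 + 5×5 = 81
Houston: 5×1 + 4×5 + 4×4 + 4×1 + 5×1 = 50
Denver: 5×3 + 4×0 + 4×5 + 4×0 + 5×3 = 50
Austin: 5×0 + 4×3 + 4×1 + 4×4 + 5×0 = 32
Geneva: 5×2 + 4×1 + 4×3 + 4×5 + 5×4 = 66
Edmonton: 5×5 + 4×2 + 4×0 + 4×2 + 5×2 = 51

Boston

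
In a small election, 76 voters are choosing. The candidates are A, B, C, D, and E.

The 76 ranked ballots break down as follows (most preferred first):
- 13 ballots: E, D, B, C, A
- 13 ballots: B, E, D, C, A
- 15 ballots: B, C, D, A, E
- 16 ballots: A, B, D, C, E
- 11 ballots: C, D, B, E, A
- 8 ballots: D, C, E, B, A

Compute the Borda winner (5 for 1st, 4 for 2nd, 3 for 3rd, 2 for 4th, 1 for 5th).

A: 13×1 + 13×1 + 15×2 + 16×5 + 11×1 + 8×1 = 155
B: 13×3 + 13×5 + 15×5 + 16×4 + 11×3 + 8×2 = 292
C: 13×2 + 13×2 + 15×4 + 16×2 + 11×5 + 8×4 = 231
D: 13×4 + 13×3 + 15×3 + 16×3 + 11×4 + 8×5 = 268
E: 13×5 + 13×4 + 15×1 + 16×1 + 11×2 + 8×3 = 194

B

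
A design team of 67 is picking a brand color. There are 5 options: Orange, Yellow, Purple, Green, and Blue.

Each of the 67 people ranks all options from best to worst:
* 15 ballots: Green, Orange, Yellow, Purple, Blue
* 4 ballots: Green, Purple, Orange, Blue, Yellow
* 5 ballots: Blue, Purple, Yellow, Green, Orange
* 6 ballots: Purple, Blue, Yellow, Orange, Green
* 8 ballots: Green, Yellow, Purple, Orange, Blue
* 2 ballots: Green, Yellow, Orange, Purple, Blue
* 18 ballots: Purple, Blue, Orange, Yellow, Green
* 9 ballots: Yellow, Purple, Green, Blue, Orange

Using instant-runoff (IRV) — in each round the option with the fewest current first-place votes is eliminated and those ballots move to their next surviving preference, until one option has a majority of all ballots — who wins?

Purple

Round 1: Orange 0, Yellow 9, Purple 24, Green 29, Blue 5. Orange eliminated.
Round 2: Yellow 9, Purple 24, Green 29, Blue 5. Blue eliminated.
Round 3: Yellow 9, Purple 29, Green 29. Yellow eliminated.
Round 4: Purple 38, Green 29. Purple has a majority (≥34).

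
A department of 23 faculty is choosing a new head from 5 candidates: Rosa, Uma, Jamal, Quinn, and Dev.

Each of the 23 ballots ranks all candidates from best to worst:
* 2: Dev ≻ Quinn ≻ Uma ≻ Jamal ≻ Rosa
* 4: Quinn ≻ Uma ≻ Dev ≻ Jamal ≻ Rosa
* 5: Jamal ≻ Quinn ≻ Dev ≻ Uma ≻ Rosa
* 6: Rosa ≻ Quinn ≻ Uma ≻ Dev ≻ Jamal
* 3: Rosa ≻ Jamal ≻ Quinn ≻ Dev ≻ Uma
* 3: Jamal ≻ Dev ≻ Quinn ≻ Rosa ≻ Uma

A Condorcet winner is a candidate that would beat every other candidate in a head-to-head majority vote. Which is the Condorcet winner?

Quinn

Quinn vs Rosa: 14–9
Quinn vs Uma: 23–0
Quinn vs Jamal: 12–11
Quinn vs Dev: 18–5
Quinn beats every other candidate.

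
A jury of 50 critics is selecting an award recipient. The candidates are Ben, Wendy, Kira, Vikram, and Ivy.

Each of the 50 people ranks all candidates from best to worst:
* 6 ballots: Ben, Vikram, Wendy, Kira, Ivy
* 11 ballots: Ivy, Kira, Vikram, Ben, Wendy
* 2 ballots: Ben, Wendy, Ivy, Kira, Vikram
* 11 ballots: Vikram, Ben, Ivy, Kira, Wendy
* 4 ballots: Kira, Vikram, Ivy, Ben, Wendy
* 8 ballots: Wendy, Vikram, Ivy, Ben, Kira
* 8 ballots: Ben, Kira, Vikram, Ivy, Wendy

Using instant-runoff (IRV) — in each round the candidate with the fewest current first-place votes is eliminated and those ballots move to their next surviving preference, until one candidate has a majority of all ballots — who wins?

Vikram

Round 1: Ben 16, Wendy 8, Kira 4, Vikram 11, Ivy 11. Kira eliminated.
Round 2: Ben 16, Wendy 8, Vikram 15, Ivy 11. Wendy eliminated.
Round 3: Ben 16, Vikram 23, Ivy 11. Ivy eliminated.
Round 4: Ben 16, Vikram 34. Vikram has a majority (≥26).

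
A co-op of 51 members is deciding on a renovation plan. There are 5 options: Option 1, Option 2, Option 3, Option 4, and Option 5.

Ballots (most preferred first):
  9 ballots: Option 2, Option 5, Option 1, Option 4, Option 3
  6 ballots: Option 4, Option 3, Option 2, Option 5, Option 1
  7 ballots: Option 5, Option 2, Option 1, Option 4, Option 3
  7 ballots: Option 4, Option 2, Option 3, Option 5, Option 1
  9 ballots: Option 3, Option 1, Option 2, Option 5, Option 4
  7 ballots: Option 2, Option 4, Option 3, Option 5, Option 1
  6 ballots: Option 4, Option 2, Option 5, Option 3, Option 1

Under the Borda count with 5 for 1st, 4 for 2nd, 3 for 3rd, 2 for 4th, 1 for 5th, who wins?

Option 1: 9×3 + 6×1 + 7×3 + 7×1 + 9×4 + 7×1 + 6×1 = 110
Option 2: 9×5 + 6×3 + 7×4 + 7×4 + 9×3 + 7×5 + 6×4 = 205
Option 3: 9×1 + 6×4 + 7×1 + 7×3 + 9×5 + 7×3 + 6×2 = 139
Option 4: 9×2 + 6×5 + 7×2 + 7×5 + 9×1 + 7×4 + 6×5 = 164
Option 5: 9×4 + 6×2 + 7×5 + 7×2 + 9×2 + 7×2 + 6×3 = 147

Option 2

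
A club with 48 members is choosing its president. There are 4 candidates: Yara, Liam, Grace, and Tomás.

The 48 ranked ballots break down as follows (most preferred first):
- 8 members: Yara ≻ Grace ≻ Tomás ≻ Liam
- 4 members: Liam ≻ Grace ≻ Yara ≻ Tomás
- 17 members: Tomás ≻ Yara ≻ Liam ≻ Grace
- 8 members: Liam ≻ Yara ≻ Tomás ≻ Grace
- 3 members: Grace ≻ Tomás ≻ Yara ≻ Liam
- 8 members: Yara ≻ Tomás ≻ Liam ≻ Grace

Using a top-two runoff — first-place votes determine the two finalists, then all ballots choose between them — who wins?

Yara

Round 1 first-place votes: Yara 16, Liam 12, Grace 3, Tomás 17. Tomás and Yara advance.
Runoff: Tomás is ranked above Yara on 20 ballots, Yara above Tomás on 28.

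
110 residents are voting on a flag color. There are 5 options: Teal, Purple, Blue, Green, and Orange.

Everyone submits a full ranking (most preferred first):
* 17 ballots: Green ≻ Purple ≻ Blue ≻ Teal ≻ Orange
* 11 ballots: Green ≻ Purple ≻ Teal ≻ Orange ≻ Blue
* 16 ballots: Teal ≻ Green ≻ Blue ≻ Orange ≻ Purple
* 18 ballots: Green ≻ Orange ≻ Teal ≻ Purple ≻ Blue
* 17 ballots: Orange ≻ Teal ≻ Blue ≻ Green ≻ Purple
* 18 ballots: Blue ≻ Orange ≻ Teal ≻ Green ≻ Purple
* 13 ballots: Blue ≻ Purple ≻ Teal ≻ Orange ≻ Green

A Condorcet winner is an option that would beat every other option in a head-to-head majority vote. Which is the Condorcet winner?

Teal

Teal vs Purple: 69–41
Teal vs Blue: 62–48
Teal vs Green: 64–46
Teal vs Orange: 57–53
Teal beats every other option.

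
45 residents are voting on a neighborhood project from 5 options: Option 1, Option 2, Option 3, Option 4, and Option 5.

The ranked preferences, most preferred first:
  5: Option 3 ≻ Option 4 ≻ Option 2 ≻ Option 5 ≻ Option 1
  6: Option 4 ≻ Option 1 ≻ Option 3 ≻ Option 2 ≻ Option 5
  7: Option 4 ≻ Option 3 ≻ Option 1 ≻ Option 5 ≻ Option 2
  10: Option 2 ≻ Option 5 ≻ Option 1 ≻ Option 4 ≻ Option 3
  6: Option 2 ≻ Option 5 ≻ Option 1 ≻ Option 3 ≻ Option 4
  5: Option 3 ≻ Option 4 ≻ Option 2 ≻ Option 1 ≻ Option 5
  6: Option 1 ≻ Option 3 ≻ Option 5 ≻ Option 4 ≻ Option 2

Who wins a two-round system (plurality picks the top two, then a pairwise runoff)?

Option 4

Round 1 first-place votes: Option 1 6, Option 2 16, Option 3 10, Option 4 13, Option 5 0. Option 2 and Option 4 advance.
Runoff: Option 2 is ranked above Option 4 on 16 ballots, Option 4 above Option 2 on 29.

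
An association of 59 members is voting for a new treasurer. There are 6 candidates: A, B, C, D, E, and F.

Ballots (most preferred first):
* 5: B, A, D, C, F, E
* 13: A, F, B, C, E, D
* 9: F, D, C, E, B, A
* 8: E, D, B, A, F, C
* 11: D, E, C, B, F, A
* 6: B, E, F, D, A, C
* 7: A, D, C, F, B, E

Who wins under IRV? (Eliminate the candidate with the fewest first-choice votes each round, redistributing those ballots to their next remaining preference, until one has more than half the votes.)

D

Round 1: A 20, B 11, C 0, D 11, E 8, F 9. C eliminated.
Round 2: A 20, B 11, D 11, E 8, F 9. E eliminated.
Round 3: A 20, B 11, D 19, F 9. F eliminated.
Round 4: A 20, B 11, D 28. B eliminated.
Round 5: A 25, D 34. D has a majority (≥30).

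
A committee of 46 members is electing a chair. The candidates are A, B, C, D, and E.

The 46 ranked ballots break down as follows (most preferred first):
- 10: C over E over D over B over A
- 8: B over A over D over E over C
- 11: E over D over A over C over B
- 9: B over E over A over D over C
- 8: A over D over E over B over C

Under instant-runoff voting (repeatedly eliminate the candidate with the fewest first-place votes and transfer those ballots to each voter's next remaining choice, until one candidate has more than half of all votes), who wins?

E

Round 1: A 8, B 17, C 10, D 0, E 11. D eliminated.
Round 2: A 8, B 17, C 10, E 11. A eliminated.
Round 3: B 17, C 10, E 19. C eliminated.
Round 4: B 17, E 29. E has a majority (≥24).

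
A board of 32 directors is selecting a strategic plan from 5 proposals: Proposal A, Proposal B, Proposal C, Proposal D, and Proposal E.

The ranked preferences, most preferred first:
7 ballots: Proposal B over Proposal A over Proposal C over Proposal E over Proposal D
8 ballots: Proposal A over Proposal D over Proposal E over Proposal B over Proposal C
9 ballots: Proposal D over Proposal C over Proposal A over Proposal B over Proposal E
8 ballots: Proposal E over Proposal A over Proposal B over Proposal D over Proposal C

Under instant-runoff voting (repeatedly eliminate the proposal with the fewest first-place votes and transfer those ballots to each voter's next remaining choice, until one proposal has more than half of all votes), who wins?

Round 1: Proposal A 8, Proposal B 7, Proposal C 0, Proposal D 9, Proposal E 8. Proposal C eliminated.
Round 2: Proposal A 8, Proposal B 7, Proposal D 9, Proposal E 8. Proposal B eliminated.
Round 3: Proposal A 15, Proposal D 9, Proposal E 8. Proposal E eliminated.
Round 4: Proposal A 23, Proposal D 9. Proposal A has a majority (≥17).

Proposal A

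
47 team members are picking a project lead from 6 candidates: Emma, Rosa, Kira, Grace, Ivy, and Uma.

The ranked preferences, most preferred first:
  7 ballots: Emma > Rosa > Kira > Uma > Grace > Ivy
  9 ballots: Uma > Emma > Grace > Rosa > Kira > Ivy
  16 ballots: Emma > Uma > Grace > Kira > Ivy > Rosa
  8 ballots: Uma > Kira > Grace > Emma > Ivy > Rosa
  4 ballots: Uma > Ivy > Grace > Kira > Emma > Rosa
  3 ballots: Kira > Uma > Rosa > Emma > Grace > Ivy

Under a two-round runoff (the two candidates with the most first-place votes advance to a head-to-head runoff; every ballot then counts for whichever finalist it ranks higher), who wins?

Round 1 first-place votes: Emma 23, Rosa 0, Kira 3, Grace 0, Ivy 0, Uma 21. Emma and Uma advance.
Runoff: Emma is ranked above Uma on 23 ballots, Uma above Emma on 24.

Uma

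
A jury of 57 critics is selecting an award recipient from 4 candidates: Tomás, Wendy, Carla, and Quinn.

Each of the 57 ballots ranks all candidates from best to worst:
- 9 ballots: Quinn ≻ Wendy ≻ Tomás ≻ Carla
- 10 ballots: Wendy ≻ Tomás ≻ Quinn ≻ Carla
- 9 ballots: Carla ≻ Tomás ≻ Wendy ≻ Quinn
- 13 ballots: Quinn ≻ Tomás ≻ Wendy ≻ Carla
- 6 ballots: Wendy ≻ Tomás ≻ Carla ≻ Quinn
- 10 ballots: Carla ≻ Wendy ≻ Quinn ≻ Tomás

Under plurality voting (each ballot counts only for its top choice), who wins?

Quinn

First-place votes: Tomás 0, Wendy 16, Carla 19, Quinn 22.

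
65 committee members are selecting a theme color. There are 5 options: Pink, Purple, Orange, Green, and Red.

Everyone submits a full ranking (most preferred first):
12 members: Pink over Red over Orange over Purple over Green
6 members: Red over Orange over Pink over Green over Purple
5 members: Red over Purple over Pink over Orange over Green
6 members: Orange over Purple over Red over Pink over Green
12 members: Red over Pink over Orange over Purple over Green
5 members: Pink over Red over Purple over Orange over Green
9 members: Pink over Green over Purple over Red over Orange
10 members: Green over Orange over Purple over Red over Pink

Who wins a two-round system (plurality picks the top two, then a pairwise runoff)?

Red

Round 1 first-place votes: Pink 26, Purple 0, Orange 6, Green 10, Red 23. Pink and Red advance.
Runoff: Pink is ranked above Red on 26 ballots, Red above Pink on 39.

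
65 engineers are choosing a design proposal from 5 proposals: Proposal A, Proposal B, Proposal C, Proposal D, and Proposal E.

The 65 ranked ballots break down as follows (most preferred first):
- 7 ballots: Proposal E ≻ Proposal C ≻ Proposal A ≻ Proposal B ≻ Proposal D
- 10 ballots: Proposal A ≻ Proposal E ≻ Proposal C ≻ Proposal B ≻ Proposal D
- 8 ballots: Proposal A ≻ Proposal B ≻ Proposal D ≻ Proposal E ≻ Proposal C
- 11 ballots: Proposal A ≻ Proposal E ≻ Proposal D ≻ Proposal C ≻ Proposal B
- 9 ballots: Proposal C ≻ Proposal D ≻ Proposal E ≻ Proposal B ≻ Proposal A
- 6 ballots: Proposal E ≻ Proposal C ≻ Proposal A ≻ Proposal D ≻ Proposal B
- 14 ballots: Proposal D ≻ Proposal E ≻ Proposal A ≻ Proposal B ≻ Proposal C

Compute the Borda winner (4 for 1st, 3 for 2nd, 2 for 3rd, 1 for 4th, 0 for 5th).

Proposal E

Proposal A: 7×2 + 10×4 + 8×4 + 11×4 + 9×0 + 6×2 + 14×2 = 170
Proposal B: 7×1 + 10×1 + 8×3 + 11×0 + 9×1 + 6×0 + 14×1 = 64
Proposal C: 7×3 + 10×2 + 8×0 + 11×1 + 9×4 + 6×3 + 14×0 = 106
Proposal D: 7×0 + 10×0 + 8×2 + 11×2 + 9×3 + 6×1 + 14×4 = 127
Proposal E: 7×4 + 10×3 + 8×1 + 11×3 + 9×2 + 6×4 + 14×3 = 183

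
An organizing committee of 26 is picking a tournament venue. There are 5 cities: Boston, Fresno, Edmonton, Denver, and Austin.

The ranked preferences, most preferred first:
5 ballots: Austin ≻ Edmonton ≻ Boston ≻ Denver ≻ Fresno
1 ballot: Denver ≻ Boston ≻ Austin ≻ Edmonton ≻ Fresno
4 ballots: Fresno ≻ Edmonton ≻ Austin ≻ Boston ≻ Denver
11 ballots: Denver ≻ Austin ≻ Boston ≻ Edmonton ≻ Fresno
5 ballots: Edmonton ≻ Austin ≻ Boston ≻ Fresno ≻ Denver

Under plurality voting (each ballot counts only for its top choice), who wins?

First-place votes: Boston 0, Fresno 4, Edmonton 5, Denver 12, Austin 5.

Denver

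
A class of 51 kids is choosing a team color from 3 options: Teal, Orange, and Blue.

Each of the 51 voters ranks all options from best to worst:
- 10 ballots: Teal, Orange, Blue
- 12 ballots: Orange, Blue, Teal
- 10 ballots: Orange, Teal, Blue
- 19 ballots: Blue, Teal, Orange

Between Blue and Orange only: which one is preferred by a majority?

Blue is ranked above Orange on 19 ballots; Orange above Blue on 32.

Orange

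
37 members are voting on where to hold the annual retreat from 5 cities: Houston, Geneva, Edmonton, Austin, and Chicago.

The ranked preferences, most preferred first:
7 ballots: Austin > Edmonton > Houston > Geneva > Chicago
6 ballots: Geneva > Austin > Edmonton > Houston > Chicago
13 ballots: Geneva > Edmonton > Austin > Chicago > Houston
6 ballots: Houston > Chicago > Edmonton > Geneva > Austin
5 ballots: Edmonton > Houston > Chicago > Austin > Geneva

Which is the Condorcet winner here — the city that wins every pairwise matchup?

Geneva vs Houston: 19–18
Geneva vs Edmonton: 19–18
Geneva vs Austin: 25–12
Geneva vs Chicago: 26–11
Geneva beats every other city.

Geneva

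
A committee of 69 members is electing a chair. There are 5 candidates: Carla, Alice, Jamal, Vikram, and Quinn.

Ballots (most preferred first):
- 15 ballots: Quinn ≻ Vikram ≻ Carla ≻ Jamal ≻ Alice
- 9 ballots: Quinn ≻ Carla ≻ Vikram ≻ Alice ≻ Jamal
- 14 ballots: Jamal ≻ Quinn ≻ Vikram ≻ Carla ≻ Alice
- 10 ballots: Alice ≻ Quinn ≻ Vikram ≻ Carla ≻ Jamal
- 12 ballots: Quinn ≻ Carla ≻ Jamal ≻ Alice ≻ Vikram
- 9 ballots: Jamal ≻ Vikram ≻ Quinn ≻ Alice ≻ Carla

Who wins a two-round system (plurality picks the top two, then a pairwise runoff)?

Round 1 first-place votes: Carla 0, Alice 10, Jamal 23, Vikram 0, Quinn 36. Quinn and Jamal advance.
Runoff: Quinn is ranked above Jamal on 46 ballots, Jamal above Quinn on 23.

Quinn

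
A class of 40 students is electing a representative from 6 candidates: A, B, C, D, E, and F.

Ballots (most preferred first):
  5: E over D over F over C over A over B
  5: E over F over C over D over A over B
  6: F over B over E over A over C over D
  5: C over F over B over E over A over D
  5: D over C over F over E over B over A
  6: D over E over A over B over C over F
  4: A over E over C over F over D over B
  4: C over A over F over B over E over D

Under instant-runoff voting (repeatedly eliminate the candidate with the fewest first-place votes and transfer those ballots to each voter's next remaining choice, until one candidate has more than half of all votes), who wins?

E

Round 1: A 4, B 0, C 9, D 11, E 10, F 6. B eliminated.
Round 2: A 4, C 9, D 11, E 10, F 6. A eliminated.
Round 3: C 9, D 11, E 14, F 6. F eliminated.
Round 4: C 9, D 11, E 20. C eliminated.
Round 5: D 11, E 29. E has a majority (≥21).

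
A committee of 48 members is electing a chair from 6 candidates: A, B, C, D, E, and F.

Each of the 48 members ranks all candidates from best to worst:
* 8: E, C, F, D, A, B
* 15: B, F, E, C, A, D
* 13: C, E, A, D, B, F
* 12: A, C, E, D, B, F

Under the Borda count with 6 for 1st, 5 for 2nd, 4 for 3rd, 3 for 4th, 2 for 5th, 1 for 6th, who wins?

A: 8×2 + 15×2 + 13×4 + 12×6 = 170
B: 8×1 + 15×6 + 13×2 + 12×2 = 148
C: 8×5 + 15×3 + 13×6 + 12×5 = 223
D: 8×3 + 15×1 + 13×3 + 12×3 = 114
E: 8×6 + 15×4 + 13×5 + 12×4 = 221
F: 8×4 + 15×5 + 13×1 + 12×1 = 132

C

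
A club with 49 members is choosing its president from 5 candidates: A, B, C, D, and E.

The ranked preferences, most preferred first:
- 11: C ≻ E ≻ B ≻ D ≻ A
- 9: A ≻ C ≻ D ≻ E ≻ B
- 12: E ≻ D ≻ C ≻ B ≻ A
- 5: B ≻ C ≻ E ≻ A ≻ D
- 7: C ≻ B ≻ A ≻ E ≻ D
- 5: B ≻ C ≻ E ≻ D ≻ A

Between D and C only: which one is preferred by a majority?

D is ranked above C on 12 ballots; C above D on 37.

C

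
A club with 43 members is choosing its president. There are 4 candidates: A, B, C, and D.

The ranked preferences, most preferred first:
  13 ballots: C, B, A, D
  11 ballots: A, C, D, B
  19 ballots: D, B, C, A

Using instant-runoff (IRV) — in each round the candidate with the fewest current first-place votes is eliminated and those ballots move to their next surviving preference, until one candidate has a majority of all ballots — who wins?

Round 1: A 11, B 0, C 13, D 19. B eliminated.
Round 2: A 11, C 13, D 19. A eliminated.
Round 3: C 24, D 19. C has a majority (≥22).

C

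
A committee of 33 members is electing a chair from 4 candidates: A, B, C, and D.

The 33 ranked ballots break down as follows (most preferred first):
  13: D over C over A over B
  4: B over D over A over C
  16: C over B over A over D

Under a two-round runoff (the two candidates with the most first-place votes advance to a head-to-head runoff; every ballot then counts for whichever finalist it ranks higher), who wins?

D

Round 1 first-place votes: A 0, B 4, C 16, D 13. C and D advance.
Runoff: C is ranked above D on 16 ballots, D above C on 17.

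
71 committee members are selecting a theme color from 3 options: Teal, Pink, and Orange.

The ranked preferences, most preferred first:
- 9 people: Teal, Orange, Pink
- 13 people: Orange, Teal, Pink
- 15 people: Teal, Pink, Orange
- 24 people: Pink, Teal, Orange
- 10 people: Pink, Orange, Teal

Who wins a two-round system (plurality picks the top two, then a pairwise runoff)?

Teal

Round 1 first-place votes: Teal 24, Pink 34, Orange 13. Pink and Teal advance.
Runoff: Pink is ranked above Teal on 34 ballots, Teal above Pink on 37.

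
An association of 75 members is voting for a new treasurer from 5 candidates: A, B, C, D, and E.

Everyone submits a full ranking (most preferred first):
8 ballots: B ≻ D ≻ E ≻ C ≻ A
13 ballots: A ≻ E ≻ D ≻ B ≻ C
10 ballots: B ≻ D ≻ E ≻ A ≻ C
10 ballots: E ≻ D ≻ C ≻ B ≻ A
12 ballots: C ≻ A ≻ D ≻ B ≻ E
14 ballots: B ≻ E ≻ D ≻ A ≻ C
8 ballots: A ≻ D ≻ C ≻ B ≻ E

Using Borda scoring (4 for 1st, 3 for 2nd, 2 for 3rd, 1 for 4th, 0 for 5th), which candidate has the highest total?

D

A: 8×0 + 13×4 + 10×1 + 10×0 + 12×3 + 14×1 + 8×4 = 144
B: 8×4 + 13×1 + 10×4 + 10×1 + 12×1 + 14×4 + 8×1 = 171
C: 8×1 + 13×0 + 10×0 + 10×2 + 12×4 + 14×0 + 8×2 = 92
D: 8×3 + 13×2 + 10×3 + 10×3 + 12×2 + 14×2 + 8×3 = 186
E: 8×2 + 13×3 + 10×2 + 10×4 + 12×0 + 14×3 + 8×0 = 157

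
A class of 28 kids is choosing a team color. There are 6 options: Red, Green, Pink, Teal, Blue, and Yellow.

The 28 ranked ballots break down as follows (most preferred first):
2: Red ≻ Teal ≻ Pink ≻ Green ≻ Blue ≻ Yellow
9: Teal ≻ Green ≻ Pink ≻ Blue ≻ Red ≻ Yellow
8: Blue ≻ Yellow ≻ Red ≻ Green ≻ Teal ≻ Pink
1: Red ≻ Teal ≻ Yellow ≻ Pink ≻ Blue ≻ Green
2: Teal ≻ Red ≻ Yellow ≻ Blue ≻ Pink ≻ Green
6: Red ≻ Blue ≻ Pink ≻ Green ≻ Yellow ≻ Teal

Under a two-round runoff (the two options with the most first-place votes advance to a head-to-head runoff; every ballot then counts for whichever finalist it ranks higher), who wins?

Red

Round 1 first-place votes: Red 9, Green 0, Pink 0, Teal 11, Blue 8, Yellow 0. Teal and Red advance.
Runoff: Teal is ranked above Red on 11 ballots, Red above Teal on 17.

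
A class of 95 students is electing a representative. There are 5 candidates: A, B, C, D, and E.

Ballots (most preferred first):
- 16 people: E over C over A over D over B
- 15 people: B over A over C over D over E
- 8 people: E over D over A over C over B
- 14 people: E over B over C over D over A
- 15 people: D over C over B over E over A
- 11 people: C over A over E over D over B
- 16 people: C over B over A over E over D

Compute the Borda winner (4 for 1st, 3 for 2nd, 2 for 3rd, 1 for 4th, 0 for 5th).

A: 16×2 + 15×3 + 8×2 + 14×0 + 15×0 + 11×3 + 16×2 = 158
B: 16×0 + 15×4 + 8×0 + 14×3 + 15×2 + 11×0 + 16×3 = 180
C: 16×3 + 15×2 + 8×1 + 14×2 + 15×3 + 11×4 + 16×4 = 267
D: 16×1 + 15×1 + 8×3 + 14×1 + 15×4 + 11×1 + 16×0 = 140
E: 16×4 + 15×0 + 8×4 + 14×4 + 15×1 + 11×2 + 16×1 = 205

C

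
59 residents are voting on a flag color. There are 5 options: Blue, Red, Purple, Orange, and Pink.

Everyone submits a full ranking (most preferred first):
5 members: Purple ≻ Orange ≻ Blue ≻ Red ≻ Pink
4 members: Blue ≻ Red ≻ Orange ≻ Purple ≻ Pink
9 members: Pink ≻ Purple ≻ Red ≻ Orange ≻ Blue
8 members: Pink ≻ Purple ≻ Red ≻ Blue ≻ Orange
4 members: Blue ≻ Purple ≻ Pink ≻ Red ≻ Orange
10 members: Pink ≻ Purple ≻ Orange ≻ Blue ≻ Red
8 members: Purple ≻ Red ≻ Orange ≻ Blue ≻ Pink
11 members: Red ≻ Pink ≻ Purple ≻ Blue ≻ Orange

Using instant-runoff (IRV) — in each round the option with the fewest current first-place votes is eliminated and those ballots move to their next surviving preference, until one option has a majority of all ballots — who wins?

Pink

Round 1: Blue 8, Red 11, Purple 13, Orange 0, Pink 27. Orange eliminated.
Round 2: Blue 8, Red 11, Purple 13, Pink 27. Blue eliminated.
Round 3: Red 15, Purple 17, Pink 27. Red eliminated.
Round 4: Purple 21, Pink 38. Pink has a majority (≥30).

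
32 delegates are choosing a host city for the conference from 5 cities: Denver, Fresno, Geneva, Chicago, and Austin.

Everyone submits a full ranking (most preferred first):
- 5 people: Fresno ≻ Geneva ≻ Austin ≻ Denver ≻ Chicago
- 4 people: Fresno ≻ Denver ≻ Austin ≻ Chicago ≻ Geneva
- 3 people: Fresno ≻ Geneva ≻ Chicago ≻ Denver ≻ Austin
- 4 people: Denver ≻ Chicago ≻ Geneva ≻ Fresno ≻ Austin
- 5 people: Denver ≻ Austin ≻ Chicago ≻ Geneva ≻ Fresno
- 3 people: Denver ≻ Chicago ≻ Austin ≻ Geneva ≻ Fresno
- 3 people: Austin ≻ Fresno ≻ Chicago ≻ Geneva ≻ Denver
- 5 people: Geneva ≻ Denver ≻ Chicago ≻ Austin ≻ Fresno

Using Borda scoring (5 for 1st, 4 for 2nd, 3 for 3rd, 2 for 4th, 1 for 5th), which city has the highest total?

Denver: 5×2 + 4×4 + 3×2 + 4×5 + 5×5 + 3×5 + 3×1 + 5×4 = 115
Fresno: 5×5 + 4×5 + 3×5 + 4×2 + 5×1 + 3×1 + 3×4 + 5×1 = 93
Geneva: 5×4 + 4×1 + 3×4 + 4×3 + 5×2 + 3×2 + 3×2 + 5×5 = 95
Chicago: 5×1 + 4×2 + 3×3 + 4×4 + 5×3 + 3×4 + 3×3 + 5×3 = 89
Austin: 5×3 + 4×3 + 3×1 + 4×1 + 5×4 + 3×3 + 3×5 + 5×2 = 88

Denver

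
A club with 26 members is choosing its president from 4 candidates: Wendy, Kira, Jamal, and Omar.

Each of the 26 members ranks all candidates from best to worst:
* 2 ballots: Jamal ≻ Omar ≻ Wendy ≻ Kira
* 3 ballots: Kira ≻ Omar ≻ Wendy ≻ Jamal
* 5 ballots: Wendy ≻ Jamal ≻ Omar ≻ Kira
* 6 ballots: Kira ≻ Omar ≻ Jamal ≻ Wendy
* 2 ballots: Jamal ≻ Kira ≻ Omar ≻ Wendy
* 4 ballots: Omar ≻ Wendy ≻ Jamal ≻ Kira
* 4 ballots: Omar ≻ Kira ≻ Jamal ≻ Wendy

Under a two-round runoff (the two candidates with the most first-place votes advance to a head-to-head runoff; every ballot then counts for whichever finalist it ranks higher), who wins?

Omar

Round 1 first-place votes: Wendy 5, Kira 9, Jamal 4, Omar 8. Kira and Omar advance.
Runoff: Kira is ranked above Omar on 11 ballots, Omar above Kira on 15.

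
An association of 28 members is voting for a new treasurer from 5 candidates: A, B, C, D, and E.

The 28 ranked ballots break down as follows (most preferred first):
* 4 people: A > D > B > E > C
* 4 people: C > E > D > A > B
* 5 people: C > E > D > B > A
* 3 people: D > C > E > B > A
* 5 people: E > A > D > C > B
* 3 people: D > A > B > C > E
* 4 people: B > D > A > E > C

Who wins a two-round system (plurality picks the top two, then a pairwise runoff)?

Round 1 first-place votes: A 4, B 4, C 9, D 6, E 5. C and D advance.
Runoff: C is ranked above D on 9 ballots, D above C on 19.

D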